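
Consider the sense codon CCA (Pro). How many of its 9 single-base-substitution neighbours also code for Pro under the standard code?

Position 1: none → 0 synonymous.
Position 2: none → 0 synonymous.
Position 3: CCU, CCC, CCG → 3 synonymous.
Total: 0 + 0 + 3 = 3.

3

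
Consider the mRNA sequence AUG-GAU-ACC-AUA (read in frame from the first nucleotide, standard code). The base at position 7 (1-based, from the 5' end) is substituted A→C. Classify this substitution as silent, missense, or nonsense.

missense

Position 7 falls in codon 3: ACC → Thr.
After the substitution the codon is CCC → Pro.
Thr ≠ Pro, so this is a missense mutation.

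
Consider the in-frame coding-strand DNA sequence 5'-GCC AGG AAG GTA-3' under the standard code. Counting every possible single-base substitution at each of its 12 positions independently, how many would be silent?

Codon 1 (GCC, Ala): 3 synonymous substitutions.
Codon 2 (AGG, Arg): 2 synonymous substitutions.
Codon 3 (AAG, Lys): 1 synonymous substitution.
Codon 4 (GTA, Val): 3 synonymous substitutions.
Total: 3 + 2 + 1 + 3 = 9.

9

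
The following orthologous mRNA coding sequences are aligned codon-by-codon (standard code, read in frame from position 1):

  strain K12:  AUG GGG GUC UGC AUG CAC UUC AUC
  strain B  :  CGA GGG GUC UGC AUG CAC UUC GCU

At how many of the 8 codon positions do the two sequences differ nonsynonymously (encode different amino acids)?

Codon 1: AUG Met / CGA Arg — nonsynonymous.
Codon 2: GGG Gly / GGG Gly — identical.
Codon 3: GUC Val / GUC Val — identical.
Codon 4: UGC Cys / UGC Cys — identical.
Codon 5: AUG Met / AUG Met — identical.
Codon 6: CAC His / CAC His — identical.
Codon 7: UUC Phe / UUC Phe — identical.
Codon 8: AUC Ile / GCU Ala — nonsynonymous.
Nonsynonymous differences: 2.

2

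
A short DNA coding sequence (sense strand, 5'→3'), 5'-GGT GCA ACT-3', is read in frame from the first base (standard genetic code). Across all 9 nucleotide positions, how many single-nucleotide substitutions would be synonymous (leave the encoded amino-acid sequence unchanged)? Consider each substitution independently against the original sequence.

9

Codon 1 (GGT, Gly): 3 synonymous substitutions.
Codon 2 (GCA, Ala): 3 synonymous substitutions.
Codon 3 (ACT, Thr): 3 synonymous substitutions.
Total: 3 + 3 + 3 = 9.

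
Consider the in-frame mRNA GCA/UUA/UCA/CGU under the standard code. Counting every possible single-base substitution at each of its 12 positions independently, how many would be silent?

Codon 1 (GCA, Ala): 3 synonymous substitutions.
Codon 2 (UUA, Leu): 2 synonymous substitutions.
Codon 3 (UCA, Ser): 3 synonymous substitutions.
Codon 4 (CGU, Arg): 3 synonymous substitutions.
Total: 3 + 2 + 3 + 3 = 11.

11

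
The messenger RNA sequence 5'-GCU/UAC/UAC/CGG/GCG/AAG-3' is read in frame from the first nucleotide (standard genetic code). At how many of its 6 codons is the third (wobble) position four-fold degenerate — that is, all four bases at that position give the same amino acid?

3

Codon 1 GCU (Ala): third position 4-fold.
Codon 2 UAC (Tyr): third position 2-fold.
Codon 3 UAC (Tyr): third position 2-fold.
Codon 4 CGG (Arg): third position 4-fold.
Codon 5 GCG (Ala): third position 4-fold.
Codon 6 AAG (Lys): third position 2-fold.
Four-fold degenerate third positions: 3.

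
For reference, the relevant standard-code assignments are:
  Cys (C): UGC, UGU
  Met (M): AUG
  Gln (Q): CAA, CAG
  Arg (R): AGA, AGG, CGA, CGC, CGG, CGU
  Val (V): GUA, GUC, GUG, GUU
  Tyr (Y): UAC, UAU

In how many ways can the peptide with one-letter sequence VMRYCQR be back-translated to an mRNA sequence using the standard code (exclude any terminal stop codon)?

Val: 4 codons.
Met: 1 codon.
Arg: 6 codons.
Tyr: 2 codons.
Cys: 2 codons.
Gln: 2 codons.
Arg: 6 codons.
4 × 1 × 6 × 2 × 2 × 2 × 6 = 1152.

1152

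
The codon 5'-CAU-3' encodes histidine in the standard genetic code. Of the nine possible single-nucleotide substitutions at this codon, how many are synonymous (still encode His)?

Position 1: none → 0 synonymous.
Position 2: none → 0 synonymous.
Position 3: CAC → 1 synonymous.
Total: 0 + 0 + 1 = 1.

1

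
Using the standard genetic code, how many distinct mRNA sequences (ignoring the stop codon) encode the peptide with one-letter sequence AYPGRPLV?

73728

Ala: 4 codons.
Tyr: 2 codons.
Pro: 4 codons.
Gly: 4 codons.
Arg: 6 codons.
Pro: 4 codons.
Leu: 6 codons.
Val: 4 codons.
4 × 2 × 4 × 4 × 6 × 4 × 6 × 4 = 73728.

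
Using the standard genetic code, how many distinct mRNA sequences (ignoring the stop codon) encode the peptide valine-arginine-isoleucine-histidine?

144

Val: 4 codons.
Arg: 6 codons.
Ile: 3 codons.
His: 2 codons.
4 × 6 × 3 × 2 = 144.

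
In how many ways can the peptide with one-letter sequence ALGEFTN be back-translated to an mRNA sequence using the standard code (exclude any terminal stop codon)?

Ala: 4 codons.
Leu: 6 codons.
Gly: 4 codons.
Glu: 2 codons.
Phe: 2 codons.
Thr: 4 codons.
Asn: 2 codons.
4 × 6 × 4 × 2 × 2 × 4 × 2 = 3072.

3072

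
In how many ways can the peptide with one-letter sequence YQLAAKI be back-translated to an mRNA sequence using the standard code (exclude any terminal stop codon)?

Tyr: 2 codons.
Gln: 2 codons.
Leu: 6 codons.
Ala: 4 codons.
Ala: 4 codons.
Lys: 2 codons.
Ile: 3 codons.
2 × 2 × 6 × 4 × 4 × 2 × 3 = 2304.

2304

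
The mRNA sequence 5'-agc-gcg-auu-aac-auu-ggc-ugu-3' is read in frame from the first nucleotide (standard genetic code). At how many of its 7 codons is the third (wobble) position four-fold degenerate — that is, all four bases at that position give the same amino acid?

2

Codon 1 AGC (Ser): third position 2-fold.
Codon 2 GCG (Ala): third position 4-fold.
Codon 3 AUU (Ile): third position 3-fold.
Codon 4 AAC (Asn): third position 2-fold.
Codon 5 AUU (Ile): third position 3-fold.
Codon 6 GGC (Gly): third position 4-fold.
Codon 7 UGU (Cys): third position 2-fold.
Four-fold degenerate third positions: 2.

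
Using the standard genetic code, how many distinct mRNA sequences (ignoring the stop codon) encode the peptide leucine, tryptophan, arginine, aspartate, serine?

432

Leu: 6 codons.
Trp: 1 codon.
Arg: 6 codons.
Asp: 2 codons.
Ser: 6 codons.
6 × 1 × 6 × 2 × 6 = 432.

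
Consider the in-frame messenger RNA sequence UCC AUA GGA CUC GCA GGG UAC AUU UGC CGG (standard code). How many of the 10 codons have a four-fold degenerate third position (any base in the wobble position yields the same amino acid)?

Codon 1 UCC (Ser): third position 4-fold.
Codon 2 AUA (Ile): third position 3-fold.
Codon 3 GGA (Gly): third position 4-fold.
Codon 4 CUC (Leu): third position 4-fold.
Codon 5 GCA (Ala): third position 4-fold.
Codon 6 GGG (Gly): third position 4-fold.
Codon 7 UAC (Tyr): third position 2-fold.
Codon 8 AUU (Ile): third position 3-fold.
Codon 9 UGC (Cys): third position 2-fold.
Codon 10 CGG (Arg): third position 4-fold.
Four-fold degenerate third positions: 6.

6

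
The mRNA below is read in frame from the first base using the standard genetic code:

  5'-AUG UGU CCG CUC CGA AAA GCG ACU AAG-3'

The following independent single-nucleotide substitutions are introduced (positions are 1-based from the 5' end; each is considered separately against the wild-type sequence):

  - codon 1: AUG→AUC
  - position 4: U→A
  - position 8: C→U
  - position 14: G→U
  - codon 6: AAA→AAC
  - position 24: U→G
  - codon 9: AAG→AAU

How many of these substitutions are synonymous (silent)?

1

Codon 1: AUG (Met) → AUC (Ile) — missense.
Codon 2: UGU (Cys) → AGU (Ser) — missense.
Codon 3: CCG (Pro) → CUG (Leu) — missense.
Codon 5: CGA (Arg) → CUA (Leu) — missense.
Codon 6: AAA (Lys) → AAC (Asn) — missense.
Codon 8: ACU (Thr) → ACG (Thr) — synonymous.
Codon 9: AAG (Lys) → AAU (Asn) — missense.
Synonymous: 1 of 7.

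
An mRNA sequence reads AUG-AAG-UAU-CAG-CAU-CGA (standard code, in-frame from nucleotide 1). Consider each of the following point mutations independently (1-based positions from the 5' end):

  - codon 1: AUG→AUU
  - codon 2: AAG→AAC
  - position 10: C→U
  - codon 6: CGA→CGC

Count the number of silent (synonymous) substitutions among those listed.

1

Codon 1: AUG (Met) → AUU (Ile) — missense.
Codon 2: AAG (Lys) → AAC (Asn) — missense.
Codon 4: CAG (Gln) → UAG (Stop) — nonsense.
Codon 6: CGA (Arg) → CGC (Arg) — synonymous.
Synonymous: 1 of 4.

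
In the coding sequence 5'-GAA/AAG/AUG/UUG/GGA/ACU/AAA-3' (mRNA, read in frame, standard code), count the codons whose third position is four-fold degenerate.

2

Codon 1 GAA (Glu): third position 2-fold.
Codon 2 AAG (Lys): third position 2-fold.
Codon 3 AUG (Met): third position 1-fold.
Codon 4 UUG (Leu): third position 2-fold.
Codon 5 GGA (Gly): third position 4-fold.
Codon 6 ACU (Thr): third position 4-fold.
Codon 7 AAA (Lys): third position 2-fold.
Four-fold degenerate third positions: 2.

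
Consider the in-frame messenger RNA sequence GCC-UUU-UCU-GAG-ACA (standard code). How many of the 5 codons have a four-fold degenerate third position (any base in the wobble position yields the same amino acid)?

3

Codon 1 GCC (Ala): third position 4-fold.
Codon 2 UUU (Phe): third position 2-fold.
Codon 3 UCU (Ser): third position 4-fold.
Codon 4 GAG (Glu): third position 2-fold.
Codon 5 ACA (Thr): third position 4-fold.
Four-fold degenerate third positions: 3.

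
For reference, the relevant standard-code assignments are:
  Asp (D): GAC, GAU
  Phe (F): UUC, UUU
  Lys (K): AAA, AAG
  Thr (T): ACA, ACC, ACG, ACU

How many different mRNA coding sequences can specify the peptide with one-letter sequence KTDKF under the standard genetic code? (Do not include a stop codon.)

64

Lys: 2 codons.
Thr: 4 codons.
Asp: 2 codons.
Lys: 2 codons.
Phe: 2 codons.
2 × 4 × 2 × 2 × 2 = 64.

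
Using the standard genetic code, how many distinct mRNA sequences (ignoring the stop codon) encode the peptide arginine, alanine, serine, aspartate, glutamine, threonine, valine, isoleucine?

Arg: 6 codons.
Ala: 4 codons.
Ser: 6 codons.
Asp: 2 codons.
Gln: 2 codons.
Thr: 4 codons.
Val: 4 codons.
Ile: 3 codons.
6 × 4 × 6 × 2 × 2 × 4 × 4 × 3 = 27648.

27648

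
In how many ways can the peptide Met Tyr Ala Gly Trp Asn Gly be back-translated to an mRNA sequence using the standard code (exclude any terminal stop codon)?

256

Met: 1 codon.
Tyr: 2 codons.
Ala: 4 codons.
Gly: 4 codons.
Trp: 1 codon.
Asn: 2 codons.
Gly: 4 codons.
1 × 2 × 4 × 4 × 1 × 2 × 4 = 256.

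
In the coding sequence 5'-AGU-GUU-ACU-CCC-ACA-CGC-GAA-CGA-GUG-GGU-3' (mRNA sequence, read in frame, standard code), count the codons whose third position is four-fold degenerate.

8

Codon 1 AGU (Ser): third position 2-fold.
Codon 2 GUU (Val): third position 4-fold.
Codon 3 ACU (Thr): third position 4-fold.
Codon 4 CCC (Pro): third position 4-fold.
Codon 5 ACA (Thr): third position 4-fold.
Codon 6 CGC (Arg): third position 4-fold.
Codon 7 GAA (Glu): third position 2-fold.
Codon 8 CGA (Arg): third position 4-fold.
Codon 9 GUG (Val): third position 4-fold.
Codon 10 GGU (Gly): third position 4-fold.
Four-fold degenerate third positions: 8.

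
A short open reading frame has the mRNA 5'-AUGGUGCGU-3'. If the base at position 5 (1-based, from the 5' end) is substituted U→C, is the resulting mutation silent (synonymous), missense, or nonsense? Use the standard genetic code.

Position 5 falls in codon 2: GUG → Val.
After the substitution the codon is GCG → Ala.
Val ≠ Ala, so this is a missense mutation.

missense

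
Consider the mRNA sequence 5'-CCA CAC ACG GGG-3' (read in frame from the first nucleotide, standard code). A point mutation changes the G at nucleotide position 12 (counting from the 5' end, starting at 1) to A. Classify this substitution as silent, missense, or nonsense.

Position 12 falls in codon 4: GGG → Gly.
After the substitution the codon is GGA → Gly.
Both encode Gly, so the change is synonymous.

silent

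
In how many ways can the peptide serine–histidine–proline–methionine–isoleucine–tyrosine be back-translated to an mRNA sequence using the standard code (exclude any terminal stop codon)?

Ser: 6 codons.
His: 2 codons.
Pro: 4 codons.
Met: 1 codon.
Ile: 3 codons.
Tyr: 2 codons.
6 × 2 × 4 × 1 × 3 × 2 = 288.

288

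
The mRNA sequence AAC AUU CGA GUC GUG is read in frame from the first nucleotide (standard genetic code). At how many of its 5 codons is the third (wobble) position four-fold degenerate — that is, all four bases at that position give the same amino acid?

3

Codon 1 AAC (Asn): third position 2-fold.
Codon 2 AUU (Ile): third position 3-fold.
Codon 3 CGA (Arg): third position 4-fold.
Codon 4 GUC (Val): third position 4-fold.
Codon 5 GUG (Val): third position 4-fold.
Four-fold degenerate third positions: 3.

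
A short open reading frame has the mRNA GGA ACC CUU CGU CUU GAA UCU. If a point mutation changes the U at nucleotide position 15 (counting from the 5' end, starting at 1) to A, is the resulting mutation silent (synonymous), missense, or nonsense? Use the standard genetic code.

Position 15 falls in codon 5: CUU → Leu.
After the substitution the codon is CUA → Leu.
Both encode Leu, so the change is synonymous.

silent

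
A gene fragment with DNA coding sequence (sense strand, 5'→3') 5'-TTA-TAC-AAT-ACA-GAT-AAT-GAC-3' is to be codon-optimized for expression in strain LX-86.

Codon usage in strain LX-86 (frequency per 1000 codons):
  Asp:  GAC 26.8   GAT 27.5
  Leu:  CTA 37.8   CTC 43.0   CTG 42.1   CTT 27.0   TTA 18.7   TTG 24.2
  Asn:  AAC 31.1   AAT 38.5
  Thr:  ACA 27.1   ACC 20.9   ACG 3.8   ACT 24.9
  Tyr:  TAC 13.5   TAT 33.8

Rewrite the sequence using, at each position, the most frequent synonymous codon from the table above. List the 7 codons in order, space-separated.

Codon 1 (Leu): best is CTC at 43.0.
Codon 2 (Tyr): best is TAT at 33.8.
Codon 3 (Asn): best is AAT at 38.5.
Codon 4 (Thr): best is ACA at 27.1.
Codon 5 (Asp): best is GAT at 27.5.
Codon 6 (Asn): best is AAT at 38.5.
Codon 7 (Asp): best is GAT at 27.5.

CTC TAT AAT ACA GAT AAT GAT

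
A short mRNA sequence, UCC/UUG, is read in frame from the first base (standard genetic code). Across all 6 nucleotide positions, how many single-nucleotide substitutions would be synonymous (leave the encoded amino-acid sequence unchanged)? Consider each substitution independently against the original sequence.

Codon 1 (UCC, Ser): 3 synonymous substitutions.
Codon 2 (UUG, Leu): 2 synonymous substitutions.
Total: 3 + 2 = 5.

5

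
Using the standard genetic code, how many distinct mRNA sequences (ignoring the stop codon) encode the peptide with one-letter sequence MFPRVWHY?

768

Met: 1 codon.
Phe: 2 codons.
Pro: 4 codons.
Arg: 6 codons.
Val: 4 codons.
Trp: 1 codon.
His: 2 codons.
Tyr: 2 codons.
1 × 2 × 4 × 6 × 4 × 1 × 2 × 2 = 768.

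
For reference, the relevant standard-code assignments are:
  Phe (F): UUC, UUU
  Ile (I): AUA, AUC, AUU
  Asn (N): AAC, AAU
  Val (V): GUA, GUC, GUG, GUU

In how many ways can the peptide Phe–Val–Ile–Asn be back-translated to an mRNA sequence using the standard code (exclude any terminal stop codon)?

Phe: 2 codons.
Val: 4 codons.
Ile: 3 codons.
Asn: 2 codons.
2 × 4 × 3 × 2 = 48.

48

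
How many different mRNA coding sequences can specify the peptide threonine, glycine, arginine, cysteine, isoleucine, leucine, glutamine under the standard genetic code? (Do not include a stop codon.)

Thr: 4 codons.
Gly: 4 codons.
Arg: 6 codons.
Cys: 2 codons.
Ile: 3 codons.
Leu: 6 codons.
Gln: 2 codons.
4 × 4 × 6 × 2 × 3 × 6 × 2 = 6912.

6912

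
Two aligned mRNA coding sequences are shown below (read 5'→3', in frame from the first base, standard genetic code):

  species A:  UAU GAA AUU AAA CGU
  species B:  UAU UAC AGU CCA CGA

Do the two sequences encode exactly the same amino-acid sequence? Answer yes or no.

Codon 1: UAU Tyr / UAU Tyr — identical.
Codon 2: GAA Glu / UAC Tyr — nonsynonymous.
Codon 3: AUU Ile / AGU Ser — nonsynonymous.
Codon 4: AAA Lys / CCA Pro — nonsynonymous.
Codon 5: CGU Arg / CGA Arg — synonymous.
Nonsynonymous differences: 3 → different protein.

no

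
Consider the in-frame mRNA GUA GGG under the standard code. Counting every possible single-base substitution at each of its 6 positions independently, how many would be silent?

Codon 1 (GUA, Val): 3 synonymous substitutions.
Codon 2 (GGG, Gly): 3 synonymous substitutions.
Total: 3 + 3 = 6.

6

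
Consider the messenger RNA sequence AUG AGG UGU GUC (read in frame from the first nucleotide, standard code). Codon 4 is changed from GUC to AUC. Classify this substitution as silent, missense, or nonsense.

Position 10 falls in codon 4: GUC → Val.
After the substitution the codon is AUC → Ile.
Val ≠ Ile, so this is a missense mutation.

missense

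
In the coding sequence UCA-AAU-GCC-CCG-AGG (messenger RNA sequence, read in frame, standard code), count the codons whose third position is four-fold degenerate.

3

Codon 1 UCA (Ser): third position 4-fold.
Codon 2 AAU (Asn): third position 2-fold.
Codon 3 GCC (Ala): third position 4-fold.
Codon 4 CCG (Pro): third position 4-fold.
Codon 5 AGG (Arg): third position 2-fold.
Four-fold degenerate third positions: 3.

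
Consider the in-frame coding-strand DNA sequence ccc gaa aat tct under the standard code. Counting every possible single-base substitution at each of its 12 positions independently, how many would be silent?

Codon 1 (CCC, Pro): 3 synonymous substitutions.
Codon 2 (GAA, Glu): 1 synonymous substitution.
Codon 3 (AAT, Asn): 1 synonymous substitution.
Codon 4 (TCT, Ser): 3 synonymous substitutions.
Total: 3 + 1 + 1 + 3 = 8.

8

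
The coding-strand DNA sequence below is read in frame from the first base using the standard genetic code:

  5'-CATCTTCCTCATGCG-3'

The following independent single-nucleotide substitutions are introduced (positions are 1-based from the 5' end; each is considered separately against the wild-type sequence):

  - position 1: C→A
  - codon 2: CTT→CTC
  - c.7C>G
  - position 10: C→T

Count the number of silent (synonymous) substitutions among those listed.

1

Codon 1: CAT (His) → AAT (Asn) — missense.
Codon 2: CTT (Leu) → CTC (Leu) — synonymous.
Codon 3: CCT (Pro) → GCT (Ala) — missense.
Codon 4: CAT (His) → TAT (Tyr) — missense.
Synonymous: 1 of 4.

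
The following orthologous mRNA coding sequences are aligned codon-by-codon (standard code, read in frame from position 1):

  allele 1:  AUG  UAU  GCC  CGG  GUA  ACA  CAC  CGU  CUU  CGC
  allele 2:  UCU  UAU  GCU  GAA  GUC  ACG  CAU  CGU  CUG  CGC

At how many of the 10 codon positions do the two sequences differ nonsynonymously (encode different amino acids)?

Codon 1: AUG Met / UCU Ser — nonsynonymous.
Codon 2: UAU Tyr / UAU Tyr — identical.
Codon 3: GCC Ala / GCU Ala — synonymous.
Codon 4: CGG Arg / GAA Glu — nonsynonymous.
Codon 5: GUA Val / GUC Val — synonymous.
Codon 6: ACA Thr / ACG Thr — synonymous.
Codon 7: CAC His / CAU His — synonymous.
Codon 8: CGU Arg / CGU Arg — identical.
Codon 9: CUU Leu / CUG Leu — synonymous.
Codon 10: CGC Arg / CGC Arg — identical.
Nonsynonymous differences: 2.

2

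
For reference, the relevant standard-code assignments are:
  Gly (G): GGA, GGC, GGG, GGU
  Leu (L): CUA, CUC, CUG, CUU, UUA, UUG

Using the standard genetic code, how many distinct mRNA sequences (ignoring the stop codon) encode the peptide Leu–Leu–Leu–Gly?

Leu: 6 codons.
Leu: 6 codons.
Leu: 6 codons.
Gly: 4 codons.
6 × 6 × 6 × 4 = 864.

864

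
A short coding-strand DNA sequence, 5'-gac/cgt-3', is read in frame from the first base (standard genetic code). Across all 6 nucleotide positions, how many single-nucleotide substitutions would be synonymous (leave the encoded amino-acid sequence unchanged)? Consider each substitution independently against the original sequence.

4

Codon 1 (GAC, Asp): 1 synonymous substitution.
Codon 2 (CGT, Arg): 3 synonymous substitutions.
Total: 1 + 3 = 4.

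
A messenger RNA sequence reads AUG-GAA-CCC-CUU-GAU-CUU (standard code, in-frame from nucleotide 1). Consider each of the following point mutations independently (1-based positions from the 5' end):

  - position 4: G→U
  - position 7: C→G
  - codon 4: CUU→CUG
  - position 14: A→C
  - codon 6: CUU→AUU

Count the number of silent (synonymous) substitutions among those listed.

1

Codon 2: GAA (Glu) → UAA (Stop) — nonsense.
Codon 3: CCC (Pro) → GCC (Ala) — missense.
Codon 4: CUU (Leu) → CUG (Leu) — synonymous.
Codon 5: GAU (Asp) → GCU (Ala) — missense.
Codon 6: CUU (Leu) → AUU (Ile) — missense.
Synonymous: 1 of 5.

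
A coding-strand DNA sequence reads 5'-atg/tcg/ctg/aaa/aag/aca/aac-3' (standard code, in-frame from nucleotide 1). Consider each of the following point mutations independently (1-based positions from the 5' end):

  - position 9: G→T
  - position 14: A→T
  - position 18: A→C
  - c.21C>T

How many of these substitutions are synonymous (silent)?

Codon 3: CTG (Leu) → CTT (Leu) — synonymous.
Codon 5: AAG (Lys) → ATG (Met) — missense.
Codon 6: ACA (Thr) → ACC (Thr) — synonymous.
Codon 7: AAC (Asn) → AAT (Asn) — synonymous.
Synonymous: 3 of 4.

3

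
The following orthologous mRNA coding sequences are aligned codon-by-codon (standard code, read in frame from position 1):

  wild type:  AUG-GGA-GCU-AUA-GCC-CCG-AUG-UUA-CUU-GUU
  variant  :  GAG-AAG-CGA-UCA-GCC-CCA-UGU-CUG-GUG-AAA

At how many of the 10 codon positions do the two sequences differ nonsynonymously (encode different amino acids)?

Codon 1: AUG Met / GAG Glu — nonsynonymous.
Codon 2: GGA Gly / AAG Lys — nonsynonymous.
Codon 3: GCU Ala / CGA Arg — nonsynonymous.
Codon 4: AUA Ile / UCA Ser — nonsynonymous.
Codon 5: GCC Ala / GCC Ala — identical.
Codon 6: CCG Pro / CCA Pro — synonymous.
Codon 7: AUG Met / UGU Cys — nonsynonymous.
Codon 8: UUA Leu / CUG Leu — synonymous.
Codon 9: CUU Leu / GUG Val — nonsynonymous.
Codon 10: GUU Val / AAA Lys — nonsynonymous.
Nonsynonymous differences: 7.

7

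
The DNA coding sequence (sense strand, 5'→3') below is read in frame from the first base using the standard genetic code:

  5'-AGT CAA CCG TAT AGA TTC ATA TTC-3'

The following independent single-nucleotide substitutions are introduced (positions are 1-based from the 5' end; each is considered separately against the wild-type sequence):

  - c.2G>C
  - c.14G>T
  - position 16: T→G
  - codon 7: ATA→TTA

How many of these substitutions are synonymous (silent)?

Codon 1: AGT (Ser) → ACT (Thr) — missense.
Codon 5: AGA (Arg) → ATA (Ile) — missense.
Codon 6: TTC (Phe) → GTC (Val) — missense.
Codon 7: ATA (Ile) → TTA (Leu) — missense.
Synonymous: 0 of 4.

0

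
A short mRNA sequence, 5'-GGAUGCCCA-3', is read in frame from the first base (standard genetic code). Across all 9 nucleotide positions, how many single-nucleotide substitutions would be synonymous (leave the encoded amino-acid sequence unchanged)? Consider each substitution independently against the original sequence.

Codon 1 (GGA, Gly): 3 synonymous substitutions.
Codon 2 (UGC, Cys): 1 synonymous substitution.
Codon 3 (CCA, Pro): 3 synonymous substitutions.
Total: 3 + 1 + 3 = 7.

7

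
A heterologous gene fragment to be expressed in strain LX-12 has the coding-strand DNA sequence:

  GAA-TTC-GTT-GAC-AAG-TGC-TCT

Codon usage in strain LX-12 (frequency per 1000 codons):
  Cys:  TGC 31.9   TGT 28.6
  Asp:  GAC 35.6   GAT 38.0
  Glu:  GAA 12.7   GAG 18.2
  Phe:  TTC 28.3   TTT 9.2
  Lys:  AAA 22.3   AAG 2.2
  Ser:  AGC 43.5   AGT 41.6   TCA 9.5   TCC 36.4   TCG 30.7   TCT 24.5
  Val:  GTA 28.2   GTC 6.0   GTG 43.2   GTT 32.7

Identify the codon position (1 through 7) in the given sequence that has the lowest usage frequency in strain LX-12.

Codon 1 GAA (Glu): 12.7 per 1000.
Codon 2 TTC (Phe): 28.3 per 1000.
Codon 3 GTT (Val): 32.7 per 1000.
Codon 4 GAC (Asp): 35.6 per 1000.
Codon 5 AAG (Lys): 2.2 per 1000.
Codon 6 TGC (Cys): 31.9 per 1000.
Codon 7 TCT (Ser): 24.5 per 1000.
Lowest frequency is 2.2 at codon 5.

5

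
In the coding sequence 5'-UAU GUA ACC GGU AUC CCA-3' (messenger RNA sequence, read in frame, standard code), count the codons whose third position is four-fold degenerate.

Codon 1 UAU (Tyr): third position 2-fold.
Codon 2 GUA (Val): third position 4-fold.
Codon 3 ACC (Thr): third position 4-fold.
Codon 4 GGU (Gly): third position 4-fold.
Codon 5 AUC (Ile): third position 3-fold.
Codon 6 CCA (Pro): third position 4-fold.
Four-fold degenerate third positions: 4.

4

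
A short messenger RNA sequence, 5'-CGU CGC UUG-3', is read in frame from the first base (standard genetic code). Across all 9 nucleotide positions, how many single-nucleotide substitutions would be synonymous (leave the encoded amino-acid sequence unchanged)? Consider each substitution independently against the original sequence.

8

Codon 1 (CGU, Arg): 3 synonymous substitutions.
Codon 2 (CGC, Arg): 3 synonymous substitutions.
Codon 3 (UUG, Leu): 2 synonymous substitutions.
Total: 3 + 3 + 2 = 8.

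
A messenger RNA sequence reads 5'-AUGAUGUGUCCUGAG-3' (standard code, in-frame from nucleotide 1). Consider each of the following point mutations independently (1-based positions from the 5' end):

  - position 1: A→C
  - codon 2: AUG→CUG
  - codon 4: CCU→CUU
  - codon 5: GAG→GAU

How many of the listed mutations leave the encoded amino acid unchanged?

0

Codon 1: AUG (Met) → CUG (Leu) — missense.
Codon 2: AUG (Met) → CUG (Leu) — missense.
Codon 4: CCU (Pro) → CUU (Leu) — missense.
Codon 5: GAG (Glu) → GAU (Asp) — missense.
Synonymous: 0 of 4.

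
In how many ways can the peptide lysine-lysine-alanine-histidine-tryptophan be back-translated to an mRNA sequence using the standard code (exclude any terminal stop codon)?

32

Lys: 2 codons.
Lys: 2 codons.
Ala: 4 codons.
His: 2 codons.
Trp: 1 codon.
2 × 2 × 4 × 2 × 1 = 32.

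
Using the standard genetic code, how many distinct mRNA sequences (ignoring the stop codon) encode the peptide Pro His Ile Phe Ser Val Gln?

Pro: 4 codons.
His: 2 codons.
Ile: 3 codons.
Phe: 2 codons.
Ser: 6 codons.
Val: 4 codons.
Gln: 2 codons.
4 × 2 × 3 × 2 × 6 × 4 × 2 = 2304.

2304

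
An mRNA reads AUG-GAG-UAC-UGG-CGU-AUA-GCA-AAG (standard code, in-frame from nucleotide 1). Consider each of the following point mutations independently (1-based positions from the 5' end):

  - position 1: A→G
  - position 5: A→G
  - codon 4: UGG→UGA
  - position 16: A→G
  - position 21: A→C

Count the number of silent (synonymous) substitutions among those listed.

1

Codon 1: AUG (Met) → GUG (Val) — missense.
Codon 2: GAG (Glu) → GGG (Gly) — missense.
Codon 4: UGG (Trp) → UGA (Stop) — nonsense.
Codon 6: AUA (Ile) → GUA (Val) — missense.
Codon 7: GCA (Ala) → GCC (Ala) — synonymous.
Synonymous: 1 of 5.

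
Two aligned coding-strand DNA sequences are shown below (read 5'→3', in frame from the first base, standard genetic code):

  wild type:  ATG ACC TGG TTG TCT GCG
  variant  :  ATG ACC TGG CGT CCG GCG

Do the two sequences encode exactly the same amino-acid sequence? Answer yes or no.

no

Codon 1: ATG Met / ATG Met — identical.
Codon 2: ACC Thr / ACC Thr — identical.
Codon 3: TGG Trp / TGG Trp — identical.
Codon 4: TTG Leu / CGT Arg — nonsynonymous.
Codon 5: TCT Ser / CCG Pro — nonsynonymous.
Codon 6: GCG Ala / GCG Ala — identical.
Nonsynonymous differences: 2 → different protein.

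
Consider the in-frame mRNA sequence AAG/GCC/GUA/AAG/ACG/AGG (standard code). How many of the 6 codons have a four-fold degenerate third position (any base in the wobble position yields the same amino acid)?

Codon 1 AAG (Lys): third position 2-fold.
Codon 2 GCC (Ala): third position 4-fold.
Codon 3 GUA (Val): third position 4-fold.
Codon 4 AAG (Lys): third position 2-fold.
Codon 5 ACG (Thr): third position 4-fold.
Codon 6 AGG (Arg): third position 2-fold.
Four-fold degenerate third positions: 3.

3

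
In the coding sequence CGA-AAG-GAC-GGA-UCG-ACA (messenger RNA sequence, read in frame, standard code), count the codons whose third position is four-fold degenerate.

Codon 1 CGA (Arg): third position 4-fold.
Codon 2 AAG (Lys): third position 2-fold.
Codon 3 GAC (Asp): third position 2-fold.
Codon 4 GGA (Gly): third position 4-fold.
Codon 5 UCG (Ser): third position 4-fold.
Codon 6 ACA (Thr): third position 4-fold.
Four-fold degenerate third positions: 4.

4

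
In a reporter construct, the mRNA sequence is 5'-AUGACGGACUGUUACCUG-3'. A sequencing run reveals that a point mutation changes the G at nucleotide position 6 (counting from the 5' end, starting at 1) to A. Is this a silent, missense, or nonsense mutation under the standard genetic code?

Position 6 falls in codon 2: ACG → Thr.
After the substitution the codon is ACA → Thr.
Both encode Thr, so the change is synonymous.

silent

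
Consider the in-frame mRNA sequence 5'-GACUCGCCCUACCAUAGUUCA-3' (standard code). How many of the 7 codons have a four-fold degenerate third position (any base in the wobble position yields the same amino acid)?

3

Codon 1 GAC (Asp): third position 2-fold.
Codon 2 UCG (Ser): third position 4-fold.
Codon 3 CCC (Pro): third position 4-fold.
Codon 4 UAC (Tyr): third position 2-fold.
Codon 5 CAU (His): third position 2-fold.
Codon 6 AGU (Ser): third position 2-fold.
Codon 7 UCA (Ser): third position 4-fold.
Four-fold degenerate third positions: 3.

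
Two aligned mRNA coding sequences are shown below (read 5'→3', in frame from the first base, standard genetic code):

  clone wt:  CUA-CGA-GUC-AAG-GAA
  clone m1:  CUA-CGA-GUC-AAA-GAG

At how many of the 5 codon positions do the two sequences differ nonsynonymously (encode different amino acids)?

0

Codon 1: CUA Leu / CUA Leu — identical.
Codon 2: CGA Arg / CGA Arg — identical.
Codon 3: GUC Val / GUC Val — identical.
Codon 4: AAG Lys / AAA Lys — synonymous.
Codon 5: GAA Glu / GAG Glu — synonymous.
Nonsynonymous differences: 0.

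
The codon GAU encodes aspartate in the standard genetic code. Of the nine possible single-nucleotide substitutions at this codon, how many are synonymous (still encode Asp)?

1

Position 1: none → 0 synonymous.
Position 2: none → 0 synonymous.
Position 3: GAC → 1 synonymous.
Total: 0 + 0 + 1 = 1.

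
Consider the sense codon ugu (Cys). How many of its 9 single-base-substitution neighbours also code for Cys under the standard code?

Position 1: none → 0 synonymous.
Position 2: none → 0 synonymous.
Position 3: UGC → 1 synonymous.
Total: 0 + 0 + 1 = 1.

1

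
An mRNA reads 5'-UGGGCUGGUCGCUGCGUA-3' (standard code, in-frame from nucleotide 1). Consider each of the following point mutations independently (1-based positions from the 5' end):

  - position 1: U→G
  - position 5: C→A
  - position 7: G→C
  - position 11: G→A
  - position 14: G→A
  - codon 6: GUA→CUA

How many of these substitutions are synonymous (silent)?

0

Codon 1: UGG (Trp) → GGG (Gly) — missense.
Codon 2: GCU (Ala) → GAU (Asp) — missense.
Codon 3: GGU (Gly) → CGU (Arg) — missense.
Codon 4: CGC (Arg) → CAC (His) — missense.
Codon 5: UGC (Cys) → UAC (Tyr) — missense.
Codon 6: GUA (Val) → CUA (Leu) — missense.
Synonymous: 0 of 6.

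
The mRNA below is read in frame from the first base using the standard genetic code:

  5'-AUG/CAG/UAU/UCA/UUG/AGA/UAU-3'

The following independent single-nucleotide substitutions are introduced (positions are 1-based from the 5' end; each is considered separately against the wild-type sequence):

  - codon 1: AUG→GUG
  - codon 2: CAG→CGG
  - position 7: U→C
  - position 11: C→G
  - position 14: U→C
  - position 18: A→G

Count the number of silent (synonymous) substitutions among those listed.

1

Codon 1: AUG (Met) → GUG (Val) — missense.
Codon 2: CAG (Gln) → CGG (Arg) — missense.
Codon 3: UAU (Tyr) → CAU (His) — missense.
Codon 4: UCA (Ser) → UGA (Stop) — nonsense.
Codon 5: UUG (Leu) → UCG (Ser) — missense.
Codon 6: AGA (Arg) → AGG (Arg) — synonymous.
Synonymous: 1 of 6.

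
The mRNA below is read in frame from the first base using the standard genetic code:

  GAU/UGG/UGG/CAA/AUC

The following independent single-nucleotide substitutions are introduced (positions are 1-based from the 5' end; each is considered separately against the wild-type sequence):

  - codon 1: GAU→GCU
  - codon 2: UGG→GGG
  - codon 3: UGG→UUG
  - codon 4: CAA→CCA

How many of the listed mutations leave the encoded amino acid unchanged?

Codon 1: GAU (Asp) → GCU (Ala) — missense.
Codon 2: UGG (Trp) → GGG (Gly) — missense.
Codon 3: UGG (Trp) → UUG (Leu) — missense.
Codon 4: CAA (Gln) → CCA (Pro) — missense.
Synonymous: 0 of 4.

0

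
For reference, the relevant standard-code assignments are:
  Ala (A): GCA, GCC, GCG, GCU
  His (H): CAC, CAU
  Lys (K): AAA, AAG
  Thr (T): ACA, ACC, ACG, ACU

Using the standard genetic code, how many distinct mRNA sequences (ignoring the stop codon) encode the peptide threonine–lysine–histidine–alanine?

Thr: 4 codons.
Lys: 2 codons.
His: 2 codons.
Ala: 4 codons.
4 × 2 × 2 × 4 = 64.

64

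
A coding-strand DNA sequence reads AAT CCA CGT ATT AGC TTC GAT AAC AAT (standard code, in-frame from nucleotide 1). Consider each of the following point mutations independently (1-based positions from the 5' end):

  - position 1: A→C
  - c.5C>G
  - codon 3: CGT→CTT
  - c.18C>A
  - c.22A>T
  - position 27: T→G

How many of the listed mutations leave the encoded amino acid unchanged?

0

Codon 1: AAT (Asn) → CAT (His) — missense.
Codon 2: CCA (Pro) → CGA (Arg) — missense.
Codon 3: CGT (Arg) → CTT (Leu) — missense.
Codon 6: TTC (Phe) → TTA (Leu) — missense.
Codon 8: AAC (Asn) → TAC (Tyr) — missense.
Codon 9: AAT (Asn) → AAG (Lys) — missense.
Synonymous: 0 of 6.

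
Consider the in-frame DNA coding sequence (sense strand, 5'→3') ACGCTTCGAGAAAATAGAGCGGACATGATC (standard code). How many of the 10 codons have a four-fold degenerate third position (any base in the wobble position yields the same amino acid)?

4

Codon 1 ACG (Thr): third position 4-fold.
Codon 2 CTT (Leu): third position 4-fold.
Codon 3 CGA (Arg): third position 4-fold.
Codon 4 GAA (Glu): third position 2-fold.
Codon 5 AAT (Asn): third position 2-fold.
Codon 6 AGA (Arg): third position 2-fold.
Codon 7 GCG (Ala): third position 4-fold.
Codon 8 GAC (Asp): third position 2-fold.
Codon 9 ATG (Met): third position 1-fold.
Codon 10 ATC (Ile): third position 3-fold.
Four-fold degenerate third positions: 4.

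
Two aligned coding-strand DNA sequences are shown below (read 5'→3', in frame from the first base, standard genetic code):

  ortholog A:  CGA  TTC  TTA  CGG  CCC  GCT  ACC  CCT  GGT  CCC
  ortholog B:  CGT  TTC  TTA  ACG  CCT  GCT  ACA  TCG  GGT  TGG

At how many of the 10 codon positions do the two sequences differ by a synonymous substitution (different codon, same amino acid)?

Codon 1: CGA Arg / CGT Arg — synonymous.
Codon 2: TTC Phe / TTC Phe — identical.
Codon 3: TTA Leu / TTA Leu — identical.
Codon 4: CGG Arg / ACG Thr — nonsynonymous.
Codon 5: CCC Pro / CCT Pro — synonymous.
Codon 6: GCT Ala / GCT Ala — identical.
Codon 7: ACC Thr / ACA Thr — synonymous.
Codon 8: CCT Pro / TCG Ser — nonsynonymous.
Codon 9: GGT Gly / GGT Gly — identical.
Codon 10: CCC Pro / TGG Trp — nonsynonymous.
Synonymous differences: 3.

3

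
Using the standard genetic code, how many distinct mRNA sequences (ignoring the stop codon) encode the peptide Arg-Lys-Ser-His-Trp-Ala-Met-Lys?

1152

Arg: 6 codons.
Lys: 2 codons.
Ser: 6 codons.
His: 2 codons.
Trp: 1 codon.
Ala: 4 codons.
Met: 1 codon.
Lys: 2 codons.
6 × 2 × 6 × 2 × 1 × 4 × 1 × 2 = 1152.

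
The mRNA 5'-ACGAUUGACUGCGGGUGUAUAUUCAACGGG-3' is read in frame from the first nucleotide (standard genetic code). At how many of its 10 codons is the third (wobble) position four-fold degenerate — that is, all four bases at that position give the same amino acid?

Codon 1 ACG (Thr): third position 4-fold.
Codon 2 AUU (Ile): third position 3-fold.
Codon 3 GAC (Asp): third position 2-fold.
Codon 4 UGC (Cys): third position 2-fold.
Codon 5 GGG (Gly): third position 4-fold.
Codon 6 UGU (Cys): third position 2-fold.
Codon 7 AUA (Ile): third position 3-fold.
Codon 8 UUC (Phe): third position 2-fold.
Codon 9 AAC (Asn): third position 2-fold.
Codon 10 GGG (Gly): third position 4-fold.
Four-fold degenerate third positions: 3.

3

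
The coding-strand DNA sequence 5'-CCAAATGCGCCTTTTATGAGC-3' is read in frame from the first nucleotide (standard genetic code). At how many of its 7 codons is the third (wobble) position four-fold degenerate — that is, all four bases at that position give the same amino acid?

Codon 1 CCA (Pro): third position 4-fold.
Codon 2 AAT (Asn): third position 2-fold.
Codon 3 GCG (Ala): third position 4-fold.
Codon 4 CCT (Pro): third position 4-fold.
Codon 5 TTT (Phe): third position 2-fold.
Codon 6 ATG (Met): third position 1-fold.
Codon 7 AGC (Ser): third position 2-fold.
Four-fold degenerate third positions: 3.

3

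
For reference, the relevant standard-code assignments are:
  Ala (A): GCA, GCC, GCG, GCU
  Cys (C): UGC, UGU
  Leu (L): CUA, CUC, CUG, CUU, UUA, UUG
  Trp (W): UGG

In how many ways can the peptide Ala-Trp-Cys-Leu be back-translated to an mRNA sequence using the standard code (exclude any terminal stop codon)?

48

Ala: 4 codons.
Trp: 1 codon.
Cys: 2 codons.
Leu: 6 codons.
4 × 1 × 2 × 6 = 48.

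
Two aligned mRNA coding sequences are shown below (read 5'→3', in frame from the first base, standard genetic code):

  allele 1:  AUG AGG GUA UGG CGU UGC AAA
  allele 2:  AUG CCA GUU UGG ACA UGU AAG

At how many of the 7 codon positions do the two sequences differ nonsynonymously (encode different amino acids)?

2

Codon 1: AUG Met / AUG Met — identical.
Codon 2: AGG Arg / CCA Pro — nonsynonymous.
Codon 3: GUA Val / GUU Val — synonymous.
Codon 4: UGG Trp / UGG Trp — identical.
Codon 5: CGU Arg / ACA Thr — nonsynonymous.
Codon 6: UGC Cys / UGU Cys — synonymous.
Codon 7: AAA Lys / AAG Lys — synonymous.
Nonsynonymous differences: 2.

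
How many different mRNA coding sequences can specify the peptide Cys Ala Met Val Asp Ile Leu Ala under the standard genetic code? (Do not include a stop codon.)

Cys: 2 codons.
Ala: 4 codons.
Met: 1 codon.
Val: 4 codons.
Asp: 2 codons.
Ile: 3 codons.
Leu: 6 codons.
Ala: 4 codons.
2 × 4 × 1 × 4 × 2 × 3 × 6 × 4 = 4608.

4608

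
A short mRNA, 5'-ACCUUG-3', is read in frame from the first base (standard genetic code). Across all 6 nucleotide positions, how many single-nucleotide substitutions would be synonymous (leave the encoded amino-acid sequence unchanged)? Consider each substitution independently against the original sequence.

5

Codon 1 (ACC, Thr): 3 synonymous substitutions.
Codon 2 (UUG, Leu): 2 synonymous substitutions.
Total: 3 + 2 = 5.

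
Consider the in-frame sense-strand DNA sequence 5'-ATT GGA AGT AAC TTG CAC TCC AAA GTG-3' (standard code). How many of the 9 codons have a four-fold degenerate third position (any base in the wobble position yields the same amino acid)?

Codon 1 ATT (Ile): third position 3-fold.
Codon 2 GGA (Gly): third position 4-fold.
Codon 3 AGT (Ser): third position 2-fold.
Codon 4 AAC (Asn): third position 2-fold.
Codon 5 TTG (Leu): third position 2-fold.
Codon 6 CAC (His): third position 2-fold.
Codon 7 TCC (Ser): third position 4-fold.
Codon 8 AAA (Lys): third position 2-fold.
Codon 9 GTG (Val): third position 4-fold.
Four-fold degenerate third positions: 3.

3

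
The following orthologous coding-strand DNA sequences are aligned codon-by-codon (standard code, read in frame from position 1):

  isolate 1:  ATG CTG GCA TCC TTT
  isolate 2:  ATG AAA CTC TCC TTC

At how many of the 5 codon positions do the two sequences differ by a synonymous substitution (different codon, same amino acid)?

1

Codon 1: ATG Met / ATG Met — identical.
Codon 2: CTG Leu / AAA Lys — nonsynonymous.
Codon 3: GCA Ala / CTC Leu — nonsynonymous.
Codon 4: TCC Ser / TCC Ser — identical.
Codon 5: TTT Phe / TTC Phe — synonymous.
Synonymous differences: 1.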